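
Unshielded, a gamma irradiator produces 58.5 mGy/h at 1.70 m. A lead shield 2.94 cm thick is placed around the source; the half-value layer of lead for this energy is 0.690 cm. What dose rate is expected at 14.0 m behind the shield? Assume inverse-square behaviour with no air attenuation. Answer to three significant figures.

Distance alone: 58.5 × (1.70/14.0)² = 58.5 × 0.01474 = 0.8623 mGy/h.
Shield: 2.94/0.690 = 4.261 half-value layers → attenuation 2^(−4.261) = 0.05216.
Combined: 0.8623 × 0.05216 = 0.04498 mGy/h.

0.0450 mGy/h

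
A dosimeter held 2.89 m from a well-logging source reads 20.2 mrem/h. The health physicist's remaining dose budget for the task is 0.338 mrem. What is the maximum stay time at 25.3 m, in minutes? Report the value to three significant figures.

76.9 min

Since intensity falls as 1/r², rate at 25.3 m:
20.2 × (2.89/25.3)² = 20.2 × 0.01305 = 0.2636 mrem/h.
Stay time = 0.338 mrem ÷ 0.2636 mrem/h = 1.282 h = 76.92 min.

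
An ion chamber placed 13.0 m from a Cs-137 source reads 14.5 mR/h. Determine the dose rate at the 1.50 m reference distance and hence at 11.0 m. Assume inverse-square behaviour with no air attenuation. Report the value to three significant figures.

Intensity scales as (d₁/d₂)², so
At 1.50 m: (13.0/1.50)² = 75.11, so 14.5 × 75.11 = 1089 mR/h
At 11.0 m: 1089 × (1.50/11.0)² = 1089 × 0.01860 = 20.26 mR/h.

1090 mR/h; 20.3 mR/h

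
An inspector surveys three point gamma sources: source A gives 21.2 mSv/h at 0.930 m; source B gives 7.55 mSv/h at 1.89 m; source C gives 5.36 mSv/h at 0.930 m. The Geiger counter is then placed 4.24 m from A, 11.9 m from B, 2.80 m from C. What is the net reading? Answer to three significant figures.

By superposition, sum each source's inverse-square contribution:
A: 21.2 × (0.930/4.24)² = 1.020 mSv/h
B: 7.55 × (1.89/11.9)² = 0.1904 mSv/h
C: 5.36 × (0.930/2.80)² = 0.5913 mSv/h
Total = 1.020 + 0.1904 + 0.5913 = 1.802 mSv/h.

1.80 mSv/h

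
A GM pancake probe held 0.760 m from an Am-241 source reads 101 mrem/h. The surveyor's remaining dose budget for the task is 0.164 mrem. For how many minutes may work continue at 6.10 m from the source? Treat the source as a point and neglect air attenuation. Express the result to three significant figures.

Since intensity falls as 1/r², rate at 6.10 m:
101 × (0.760/6.10)² = 101 × 0.01552 = 1.568 mrem/h.
Stay time = 0.164 mrem ÷ 1.568 mrem/h = 0.1046 h = 6.276 min.

6.28 min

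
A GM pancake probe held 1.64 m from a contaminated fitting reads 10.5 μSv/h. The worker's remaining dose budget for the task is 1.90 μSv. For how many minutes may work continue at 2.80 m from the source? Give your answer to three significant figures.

31.6 min

Intensity scales as (d₁/d₂)², so rate at 2.80 m:
10.5 × (1.64/2.80)² = 10.5 × 0.3431 = 3.603 μSv/h.
Stay time = 1.90 μSv ÷ 3.603 μSv/h = 0.5273 h = 31.64 min.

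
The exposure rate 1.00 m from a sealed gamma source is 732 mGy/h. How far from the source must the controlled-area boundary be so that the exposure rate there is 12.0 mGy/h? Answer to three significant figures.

By the inverse-square law, d₂ = d₁·√(I₁/I₂).
I₁/I₂ = 732/12.0 = 61.00, so d₂ = 1.00 × √61.00 = 7.810 m.

7.81 m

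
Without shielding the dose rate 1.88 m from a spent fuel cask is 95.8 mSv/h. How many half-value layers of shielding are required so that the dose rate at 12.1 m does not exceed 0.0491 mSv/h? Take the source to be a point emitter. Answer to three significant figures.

5.56 half-value layers

At 12.1 m, distance alone gives (1.88/12.1)² = 0.02414, so 95.8 × 0.02414 = 2.313 mSv/h.
Further attenuation needed: 2.313/0.0491 = 47.11.
n = log₂(47.11) = 5.558 half-value layers.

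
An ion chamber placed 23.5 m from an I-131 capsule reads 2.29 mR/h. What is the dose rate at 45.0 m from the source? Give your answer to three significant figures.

0.625 mR/h

Applying the 1/r² law, scaling from 23.5 m to 45.0 m:
(23.5/45.0)² = 0.2727, so 2.29 × 0.2727 = 0.6245 mR/h.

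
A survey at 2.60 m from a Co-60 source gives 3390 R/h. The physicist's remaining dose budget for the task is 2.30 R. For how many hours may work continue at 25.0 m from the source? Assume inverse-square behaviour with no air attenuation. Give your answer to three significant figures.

0.0627 h

By the inverse-square law, rate at 25.0 m:
(2.60/25.0)² = 0.01082, so 3390 × 0.01082 = 36.68 R/h.
Stay time = 2.30 R ÷ 36.68 R/h = 0.06270 h.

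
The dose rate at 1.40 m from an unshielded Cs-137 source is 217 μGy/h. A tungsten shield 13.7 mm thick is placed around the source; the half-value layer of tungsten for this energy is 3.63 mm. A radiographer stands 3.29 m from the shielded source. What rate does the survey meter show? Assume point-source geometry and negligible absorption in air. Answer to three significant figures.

Distance alone: (1.40/3.29)² = 0.1811, so 217 × 0.1811 = 39.30 μGy/h.
Shield: 13.7/3.63 = 3.774 half-value layers → attenuation 2^(−3.774) = 0.07310.
Combined: 39.30 × 0.07310 = 2.873 μGy/h.

2.87 μGy/h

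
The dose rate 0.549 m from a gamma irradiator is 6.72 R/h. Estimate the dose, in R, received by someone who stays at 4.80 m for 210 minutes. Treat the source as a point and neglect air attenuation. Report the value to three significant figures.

0.308 R

By the inverse-square law, rate at 4.80 m:
(0.549/4.80)² = 0.01308, so 6.72 × 0.01308 = 0.08790 R/h.
Dose = rate × time = 0.08790 R/h × 3.500 h = 0.3077 R.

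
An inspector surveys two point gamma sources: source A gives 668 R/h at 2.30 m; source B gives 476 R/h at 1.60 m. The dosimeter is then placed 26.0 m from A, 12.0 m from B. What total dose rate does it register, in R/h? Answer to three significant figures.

13.7 R/h

Each source contributes Iᵢ·(dᵢ/rᵢ)²; contributions add.
A: 668 × (2.30/26.0)² = 5.227 R/h
B: 476 × (1.60/12.0)² = 8.462 R/h
Total = 5.227 + 8.462 = 13.69 R/h.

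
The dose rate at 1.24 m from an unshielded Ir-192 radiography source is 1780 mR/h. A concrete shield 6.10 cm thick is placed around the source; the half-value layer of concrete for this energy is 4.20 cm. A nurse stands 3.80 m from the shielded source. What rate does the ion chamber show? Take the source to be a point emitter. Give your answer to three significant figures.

69.3 mR/h

Distance alone: 1780 × (1.24/3.80)² = 1780 × 0.1065 = 189.6 mR/h.
Shield: 6.10/4.20 = 1.452 half-value layers → attenuation 2^(−1.452) = 0.3655.
Combined: 189.6 × 0.3655 = 69.30 mR/h.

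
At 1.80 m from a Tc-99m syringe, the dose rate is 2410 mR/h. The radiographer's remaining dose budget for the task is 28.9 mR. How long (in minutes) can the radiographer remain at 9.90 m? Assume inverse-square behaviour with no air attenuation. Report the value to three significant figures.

Intensity scales as (d₁/d₂)², so rate at 9.90 m:
2410 × (1.80/9.90)² = 2410 × 0.03306 = 79.67 mR/h.
Stay time = 28.9 mR ÷ 79.67 mR/h = 0.3627 h = 21.76 min.

21.8 min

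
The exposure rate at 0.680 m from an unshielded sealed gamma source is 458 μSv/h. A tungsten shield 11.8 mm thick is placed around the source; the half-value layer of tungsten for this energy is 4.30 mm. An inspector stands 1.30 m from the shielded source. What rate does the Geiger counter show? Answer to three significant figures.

18.7 μSv/h

Distance alone: 458 × (0.680/1.30)² = 458 × 0.2736 = 125.3 μSv/h.
Shield: 11.8/4.30 = 2.744 half-value layers → attenuation 2^(−2.744) = 0.1493.
Combined: 125.3 × 0.1493 = 18.71 μSv/h.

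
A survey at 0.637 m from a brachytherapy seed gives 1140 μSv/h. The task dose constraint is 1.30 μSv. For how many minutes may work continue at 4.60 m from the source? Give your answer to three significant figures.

Using I₁d₁² = I₂d₂², rate at 4.60 m:
(0.637/4.60)² = 0.01918, so 1140 × 0.01918 = 21.87 μSv/h.
Stay time = 1.30 μSv ÷ 21.87 μSv/h = 0.05944 h = 3.566 min.

3.57 min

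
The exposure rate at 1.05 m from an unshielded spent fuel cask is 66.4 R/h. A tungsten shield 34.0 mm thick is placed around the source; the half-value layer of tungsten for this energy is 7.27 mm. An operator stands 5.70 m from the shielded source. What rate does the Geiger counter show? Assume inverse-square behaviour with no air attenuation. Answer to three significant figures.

0.0881 R/h

Distance alone: 66.4 × (1.05/5.70)² = 66.4 × 0.03393 = 2.253 R/h.
Shield: 34.0/7.27 = 4.677 half-value layers → attenuation 2^(−4.677) = 0.03909.
Combined: 2.253 × 0.03909 = 0.08807 R/h.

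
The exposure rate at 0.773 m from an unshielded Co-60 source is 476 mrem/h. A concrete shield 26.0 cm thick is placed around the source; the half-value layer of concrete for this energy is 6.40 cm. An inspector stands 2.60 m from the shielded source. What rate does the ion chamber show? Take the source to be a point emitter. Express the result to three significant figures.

2.52 mrem/h

Distance alone: 476 × (0.773/2.60)² = 476 × 0.08839 = 42.07 mrem/h.
Shield: 26.0/6.40 = 4.062 half-value layers → attenuation 2^(−4.062) = 0.05987.
Combined: 42.07 × 0.05987 = 2.519 mrem/h.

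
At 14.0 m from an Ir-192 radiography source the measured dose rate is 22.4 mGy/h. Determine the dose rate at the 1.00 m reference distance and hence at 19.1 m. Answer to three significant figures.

4390 mGy/h; 12.0 mGy/h

Since intensity falls as 1/r²,
At 1.00 m: 22.4 × (14.0/1.00)² = 22.4 × 196.0 = 4390 mGy/h
At 19.1 m: (1.00/19.1)² = 0.002741, so 4390 × 0.002741 = 12.03 mGy/h.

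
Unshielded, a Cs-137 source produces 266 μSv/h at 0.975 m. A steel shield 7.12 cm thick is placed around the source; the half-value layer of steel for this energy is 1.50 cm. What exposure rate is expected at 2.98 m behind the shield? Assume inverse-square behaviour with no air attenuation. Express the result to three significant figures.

1.06 μSv/h

Distance alone: 266 × (0.975/2.98)² = 266 × 0.1070 = 28.46 μSv/h.
Shield: 7.12/1.50 = 4.747 half-value layers → attenuation 2^(−4.747) = 0.03724.
Combined: 28.46 × 0.03724 = 1.060 μSv/h.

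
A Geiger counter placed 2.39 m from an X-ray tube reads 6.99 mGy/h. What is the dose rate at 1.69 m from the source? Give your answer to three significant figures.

14.0 mGy/h

By the inverse-square law, scaling from 2.39 m to 1.69 m:
6.99 × (2.39/1.69)² = 6.99 × 2.000 = 13.98 mGy/h.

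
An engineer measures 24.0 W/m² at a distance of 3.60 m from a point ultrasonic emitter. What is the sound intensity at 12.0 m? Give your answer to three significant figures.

Using I₁d₁² = I₂d₂², the rate at 12.0 m is
24.0 × (3.60/12.0)² = 24.0 × 0.09000 = 2.160 W/m².

2.16 W/m²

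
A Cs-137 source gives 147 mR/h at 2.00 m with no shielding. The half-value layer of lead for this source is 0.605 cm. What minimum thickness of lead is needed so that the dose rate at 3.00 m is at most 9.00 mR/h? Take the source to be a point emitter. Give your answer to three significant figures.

At 3.00 m, distance alone gives 147 × (2.00/3.00)² = 147 × 0.4444 = 65.33 mR/h.
Further attenuation needed: 65.33/9.00 = 7.259.
n = log₂(7.259) = 2.860 half-value layers.
Thickness = 2.860 × 0.605 cm = 1.730 cm.

1.73 cm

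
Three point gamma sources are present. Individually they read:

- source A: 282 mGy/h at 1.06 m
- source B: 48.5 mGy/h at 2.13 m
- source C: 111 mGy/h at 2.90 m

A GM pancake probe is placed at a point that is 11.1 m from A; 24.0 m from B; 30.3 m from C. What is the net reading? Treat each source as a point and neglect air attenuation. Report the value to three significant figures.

By superposition, sum each source's inverse-square contribution:
A: 282 × (1.06/11.1)² = 2.572 mGy/h
B: 48.5 × (2.13/24.0)² = 0.3820 mGy/h
C: 111 × (2.90/30.3)² = 1.017 mGy/h
Total = 2.572 + 0.3820 + 1.017 = 3.971 mGy/h.

3.97 mGy/h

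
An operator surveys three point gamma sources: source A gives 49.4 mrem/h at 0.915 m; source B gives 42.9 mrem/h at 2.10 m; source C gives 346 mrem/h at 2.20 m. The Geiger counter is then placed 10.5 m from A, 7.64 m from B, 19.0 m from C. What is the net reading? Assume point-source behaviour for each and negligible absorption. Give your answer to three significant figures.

By superposition, sum each source's inverse-square contribution:
A: 49.4 × (0.915/10.5)² = 0.3751 mrem/h
B: 42.9 × (2.10/7.64)² = 3.241 mrem/h
C: 346 × (2.20/19.0)² = 4.639 mrem/h
Total = 0.3751 + 3.241 + 4.639 = 8.255 mrem/h.

8.26 mrem/h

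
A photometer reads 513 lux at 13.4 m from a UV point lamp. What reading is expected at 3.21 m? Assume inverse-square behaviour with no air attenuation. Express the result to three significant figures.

Since intensity falls as 1/r², the rate at 3.21 m is
513 × (13.4/3.21)² = 513 × 17.43 = 8942 lux.

8940 lux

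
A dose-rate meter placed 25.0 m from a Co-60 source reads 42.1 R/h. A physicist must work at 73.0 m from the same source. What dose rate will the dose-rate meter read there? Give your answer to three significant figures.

4.94 R/h

By the inverse-square law, scaling from 25.0 m to 73.0 m:
(25.0/73.0)² = 0.1173, so 42.1 × 0.1173 = 4.938 R/h.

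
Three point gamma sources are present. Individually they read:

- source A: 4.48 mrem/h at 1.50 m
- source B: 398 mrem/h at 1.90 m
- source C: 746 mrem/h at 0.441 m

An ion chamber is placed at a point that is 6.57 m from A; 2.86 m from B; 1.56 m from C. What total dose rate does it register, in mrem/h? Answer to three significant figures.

236 mrem/h

Each source contributes Iᵢ·(dᵢ/rᵢ)²; contributions add.
A: 4.48 × (1.50/6.57)² = 0.2335 mrem/h
B: 398 × (1.90/2.86)² = 175.7 mrem/h
C: 746 × (0.441/1.56)² = 59.62 mrem/h
Total = 0.2335 + 175.7 + 59.62 = 235.6 mrem/h.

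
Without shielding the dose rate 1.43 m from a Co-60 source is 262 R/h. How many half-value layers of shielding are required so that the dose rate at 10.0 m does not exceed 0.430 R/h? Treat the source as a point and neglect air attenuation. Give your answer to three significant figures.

At 10.0 m, distance alone gives 262 × (1.43/10.0)² = 262 × 0.02045 = 5.358 R/h.
Further attenuation needed: 5.358/0.430 = 12.46.
n = log₂(12.46) = 3.639 half-value layers.

3.64 half-value layers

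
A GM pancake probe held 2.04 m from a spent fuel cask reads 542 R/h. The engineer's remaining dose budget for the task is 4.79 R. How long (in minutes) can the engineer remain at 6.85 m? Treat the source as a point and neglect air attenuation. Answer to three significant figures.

5.98 min

By the inverse-square law, rate at 6.85 m:
(2.04/6.85)² = 0.08869, so 542 × 0.08869 = 48.07 R/h.
Stay time = 4.79 R ÷ 48.07 R/h = 0.09965 h = 5.979 min.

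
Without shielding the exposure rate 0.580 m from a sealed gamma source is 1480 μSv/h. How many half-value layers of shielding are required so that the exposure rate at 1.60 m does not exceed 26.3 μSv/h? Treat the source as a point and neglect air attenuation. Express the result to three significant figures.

At 1.60 m, distance alone gives (0.580/1.60)² = 0.1314, so 1480 × 0.1314 = 194.5 μSv/h.
Further attenuation needed: 194.5/26.3 = 7.395.
n = log₂(7.395) = 2.887 half-value layers.

2.89 half-value layers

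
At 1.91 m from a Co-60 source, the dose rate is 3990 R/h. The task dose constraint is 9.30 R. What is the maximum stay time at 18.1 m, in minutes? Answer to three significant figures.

12.6 min

Since intensity falls as 1/r², rate at 18.1 m:
(1.91/18.1)² = 0.01114, so 3990 × 0.01114 = 44.45 R/h.
Stay time = 9.30 R ÷ 44.45 R/h = 0.2092 h = 12.55 min.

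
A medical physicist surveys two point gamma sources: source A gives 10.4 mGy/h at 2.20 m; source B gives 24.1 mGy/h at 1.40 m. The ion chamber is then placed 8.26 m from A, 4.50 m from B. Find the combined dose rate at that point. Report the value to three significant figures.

Each source contributes Iᵢ·(dᵢ/rᵢ)²; contributions add.
A: 10.4 × (2.20/8.26)² = 0.7378 mGy/h
B: 24.1 × (1.40/4.50)² = 2.333 mGy/h
Total = 0.7378 + 2.333 = 3.071 mGy/h.

3.07 mGy/h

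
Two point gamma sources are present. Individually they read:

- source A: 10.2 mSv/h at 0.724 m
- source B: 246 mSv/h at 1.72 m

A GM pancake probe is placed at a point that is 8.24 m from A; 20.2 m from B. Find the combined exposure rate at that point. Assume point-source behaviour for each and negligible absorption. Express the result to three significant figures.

By superposition, sum each source's inverse-square contribution:
A: 10.2 × (0.724/8.24)² = 0.07874 mSv/h
B: 246 × (1.72/20.2)² = 1.784 mSv/h
Total = 0.07874 + 1.784 = 1.863 mSv/h.

1.86 mSv/h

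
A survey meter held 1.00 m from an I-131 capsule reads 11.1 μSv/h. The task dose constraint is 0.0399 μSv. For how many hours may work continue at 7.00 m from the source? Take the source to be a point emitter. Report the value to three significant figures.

By the inverse-square law, rate at 7.00 m:
(1.00/7.00)² = 0.02041, so 11.1 × 0.02041 = 0.2266 μSv/h.
Stay time = 0.0399 μSv ÷ 0.2266 μSv/h = 0.1761 h.

0.176 h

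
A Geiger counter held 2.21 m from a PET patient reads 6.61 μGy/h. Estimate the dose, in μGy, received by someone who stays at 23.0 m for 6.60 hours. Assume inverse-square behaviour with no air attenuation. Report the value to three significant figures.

0.403 μGy

By the inverse-square law, rate at 23.0 m:
(2.21/23.0)² = 0.009233, so 6.61 × 0.009233 = 0.06103 μGy/h.
Dose = rate × time = 0.06103 μGy/h × 6.600 h = 0.4028 μGy.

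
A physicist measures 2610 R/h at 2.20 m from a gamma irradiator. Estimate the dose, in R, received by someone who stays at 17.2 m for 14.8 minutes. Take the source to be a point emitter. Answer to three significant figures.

Using I₁d₁² = I₂d₂², rate at 17.2 m:
2610 × (2.20/17.2)² = 2610 × 0.01636 = 42.70 R/h.
Dose = rate × time = 42.70 R/h × 0.2467 h = 10.53 R.

10.5 R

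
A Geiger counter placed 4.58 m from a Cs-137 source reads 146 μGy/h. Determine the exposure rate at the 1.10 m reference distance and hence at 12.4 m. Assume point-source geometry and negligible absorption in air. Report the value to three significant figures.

2530 μGy/h; 19.9 μGy/h

By the inverse-square law,
At 1.10 m: (4.58/1.10)² = 17.34, so 146 × 17.34 = 2532 μGy/h
At 12.4 m: (1.10/12.4)² = 0.007869, so 2532 × 0.007869 = 19.92 μGy/h.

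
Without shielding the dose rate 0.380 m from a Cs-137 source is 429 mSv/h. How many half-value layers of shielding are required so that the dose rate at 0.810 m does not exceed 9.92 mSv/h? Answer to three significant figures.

At 0.810 m, distance alone gives (0.380/0.810)² = 0.2201, so 429 × 0.2201 = 94.42 mSv/h.
Further attenuation needed: 94.42/9.92 = 9.518.
n = log₂(9.518) = 3.251 half-value layers.

3.25 half-value layers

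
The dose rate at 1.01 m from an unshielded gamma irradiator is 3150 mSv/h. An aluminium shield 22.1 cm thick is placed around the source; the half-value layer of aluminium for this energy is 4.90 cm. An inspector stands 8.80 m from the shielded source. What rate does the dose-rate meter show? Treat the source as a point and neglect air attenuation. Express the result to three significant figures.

Distance alone: (1.01/8.80)² = 0.01317, so 3150 × 0.01317 = 41.49 mSv/h.
Shield: 22.1/4.90 = 4.510 half-value layers → attenuation 2^(−4.510) = 0.04389.
Combined: 41.49 × 0.04389 = 1.821 mSv/h.

1.82 mSv/h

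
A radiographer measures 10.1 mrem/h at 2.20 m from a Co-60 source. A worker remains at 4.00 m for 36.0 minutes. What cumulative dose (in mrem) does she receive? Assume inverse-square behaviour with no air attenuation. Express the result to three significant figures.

Intensity scales as (d₁/d₂)², so rate at 4.00 m:
(2.20/4.00)² = 0.3025, so 10.1 × 0.3025 = 3.055 mrem/h.
Dose = rate × time = 3.055 mrem/h × 0.6000 h = 1.833 mrem.

1.83 mrem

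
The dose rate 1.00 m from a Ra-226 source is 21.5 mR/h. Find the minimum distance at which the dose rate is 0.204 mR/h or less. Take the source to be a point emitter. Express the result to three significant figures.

10.3 m

Intensity scales as (d₁/d₂)², so d₂ = d₁·√(I₁/I₂).
I₁/I₂ = 21.5/0.204 = 105.4, so d₂ = 1.00 × √105.4 = 10.27 m.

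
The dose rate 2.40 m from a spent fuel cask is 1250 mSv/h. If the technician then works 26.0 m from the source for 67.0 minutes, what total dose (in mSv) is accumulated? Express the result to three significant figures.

11.9 mSv

Since intensity falls as 1/r², rate at 26.0 m:
1250 × (2.40/26.0)² = 1250 × 0.008521 = 10.65 mSv/h.
Dose = rate × time = 10.65 mSv/h × 1.117 h = 11.90 mSv.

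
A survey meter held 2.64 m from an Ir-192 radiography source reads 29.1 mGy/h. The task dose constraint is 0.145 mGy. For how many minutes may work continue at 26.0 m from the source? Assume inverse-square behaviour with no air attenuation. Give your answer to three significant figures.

By the inverse-square law, rate at 26.0 m:
29.1 × (2.64/26.0)² = 29.1 × 0.01031 = 0.3000 mGy/h.
Stay time = 0.145 mGy ÷ 0.3000 mGy/h = 0.4833 h = 29.00 min.

29.0 min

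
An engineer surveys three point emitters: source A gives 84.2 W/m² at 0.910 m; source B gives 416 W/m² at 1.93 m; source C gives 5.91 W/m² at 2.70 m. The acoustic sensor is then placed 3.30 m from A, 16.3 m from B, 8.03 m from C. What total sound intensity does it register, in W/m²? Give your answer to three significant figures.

By superposition, sum each source's inverse-square contribution:
A: 84.2 × (0.910/3.30)² = 6.403 W/m²
B: 416 × (1.93/16.3)² = 5.832 W/m²
C: 5.91 × (2.70/8.03)² = 0.6682 W/m²
Total = 6.403 + 5.832 + 0.6682 = 12.90 W/m².

12.9 W/m²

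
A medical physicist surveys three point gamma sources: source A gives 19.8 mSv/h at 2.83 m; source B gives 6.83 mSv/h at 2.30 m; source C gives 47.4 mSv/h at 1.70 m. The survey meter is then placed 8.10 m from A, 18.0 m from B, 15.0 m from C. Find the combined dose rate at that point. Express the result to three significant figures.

By superposition, sum each source's inverse-square contribution:
A: 19.8 × (2.83/8.10)² = 2.417 mSv/h
B: 6.83 × (2.30/18.0)² = 0.1115 mSv/h
C: 47.4 × (1.70/15.0)² = 0.6088 mSv/h
Total = 2.417 + 0.1115 + 0.6088 = 3.137 mSv/h.

3.14 mSv/h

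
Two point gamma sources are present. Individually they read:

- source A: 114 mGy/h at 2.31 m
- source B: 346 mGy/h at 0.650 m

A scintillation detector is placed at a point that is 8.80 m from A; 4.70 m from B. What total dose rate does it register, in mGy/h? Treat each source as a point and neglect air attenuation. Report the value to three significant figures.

By superposition, sum each source's inverse-square contribution:
A: 114 × (2.31/8.80)² = 7.855 mGy/h
B: 346 × (0.650/4.70)² = 6.618 mGy/h
Total = 7.855 + 6.618 = 14.47 mGy/h.

14.5 mGy/h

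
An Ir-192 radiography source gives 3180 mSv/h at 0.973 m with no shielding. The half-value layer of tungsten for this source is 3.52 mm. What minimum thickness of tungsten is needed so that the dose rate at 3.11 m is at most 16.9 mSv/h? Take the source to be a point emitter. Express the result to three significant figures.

14.8 mm

At 3.11 m, distance alone gives 3180 × (0.973/3.11)² = 3180 × 0.09788 = 311.3 mSv/h.
Further attenuation needed: 311.3/16.9 = 18.42.
n = log₂(18.42) = 4.203 half-value layers.
Thickness = 4.203 × 3.52 mm = 14.79 mm.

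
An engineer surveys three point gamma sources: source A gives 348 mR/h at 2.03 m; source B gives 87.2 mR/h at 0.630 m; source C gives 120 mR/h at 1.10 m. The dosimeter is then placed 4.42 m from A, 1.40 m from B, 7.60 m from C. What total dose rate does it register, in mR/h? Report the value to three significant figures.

Each source contributes Iᵢ·(dᵢ/rᵢ)²; contributions add.
A: 348 × (2.03/4.42)² = 73.41 mR/h
B: 87.2 × (0.630/1.40)² = 17.66 mR/h
C: 120 × (1.10/7.60)² = 2.514 mR/h
Total = 73.41 + 17.66 + 2.514 = 93.58 mR/h.

93.6 mR/h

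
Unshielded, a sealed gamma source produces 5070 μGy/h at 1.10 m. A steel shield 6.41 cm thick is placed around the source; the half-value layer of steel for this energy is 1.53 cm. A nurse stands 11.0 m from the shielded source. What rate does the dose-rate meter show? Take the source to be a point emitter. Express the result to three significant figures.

Distance alone: (1.10/11.0)² = 0.01000, so 5070 × 0.01000 = 50.70 μGy/h.
Shield: 6.41/1.53 = 4.190 half-value layers → attenuation 2^(−4.190) = 0.05479.
Combined: 50.70 × 0.05479 = 2.778 μGy/h.

2.78 μGy/h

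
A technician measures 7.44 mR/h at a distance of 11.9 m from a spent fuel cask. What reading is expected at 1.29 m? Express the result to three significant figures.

633 mR/h

Applying the 1/r² law, the rate at 1.29 m is
(11.9/1.29)² = 85.10, so 7.44 × 85.10 = 633.1 mR/h.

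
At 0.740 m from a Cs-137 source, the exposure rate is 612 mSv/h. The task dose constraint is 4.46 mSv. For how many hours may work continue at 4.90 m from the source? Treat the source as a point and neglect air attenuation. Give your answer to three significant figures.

Applying the 1/r² law, rate at 4.90 m:
(0.740/4.90)² = 0.02281, so 612 × 0.02281 = 13.96 mSv/h.
Stay time = 4.46 mSv ÷ 13.96 mSv/h = 0.3195 h.

0.320 h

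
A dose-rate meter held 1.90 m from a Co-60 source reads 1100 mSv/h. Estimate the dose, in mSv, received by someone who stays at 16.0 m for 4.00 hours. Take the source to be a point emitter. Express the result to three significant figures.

62.0 mSv

Since intensity falls as 1/r², rate at 16.0 m:
1100 × (1.90/16.0)² = 1100 × 0.01410 = 15.51 mSv/h.
Dose = rate × time = 15.51 mSv/h × 4.000 h = 62.04 mSv.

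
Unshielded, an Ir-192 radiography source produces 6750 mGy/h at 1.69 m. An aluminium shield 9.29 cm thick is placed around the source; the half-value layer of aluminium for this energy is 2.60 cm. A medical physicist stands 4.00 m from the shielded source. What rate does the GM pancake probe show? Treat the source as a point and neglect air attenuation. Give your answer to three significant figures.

Distance alone: 6750 × (1.69/4.00)² = 6750 × 0.1785 = 1205 mGy/h.
Shield: 9.29/2.60 = 3.573 half-value layers → attenuation 2^(−3.573) = 0.08403.
Combined: 1205 × 0.08403 = 101.3 mGy/h.

101 mGy/h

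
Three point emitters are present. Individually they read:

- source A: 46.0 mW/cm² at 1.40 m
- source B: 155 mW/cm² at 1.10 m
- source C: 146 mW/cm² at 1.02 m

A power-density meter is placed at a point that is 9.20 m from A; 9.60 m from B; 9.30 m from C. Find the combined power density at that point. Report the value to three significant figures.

4.86 mW/cm²

By superposition, sum each source's inverse-square contribution:
A: 46.0 × (1.40/9.20)² = 1.065 mW/cm²
B: 155 × (1.10/9.60)² = 2.035 mW/cm²
C: 146 × (1.02/9.30)² = 1.756 mW/cm²
Total = 1.065 + 2.035 + 1.756 = 4.856 mW/cm².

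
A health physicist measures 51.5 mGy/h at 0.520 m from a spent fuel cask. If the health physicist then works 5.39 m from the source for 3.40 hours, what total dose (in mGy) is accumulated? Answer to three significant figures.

Applying the 1/r² law, rate at 5.39 m:
51.5 × (0.520/5.39)² = 51.5 × 0.009307 = 0.4793 mGy/h.
Dose = rate × time = 0.4793 mGy/h × 3.400 h = 1.630 mGy.

1.63 mGy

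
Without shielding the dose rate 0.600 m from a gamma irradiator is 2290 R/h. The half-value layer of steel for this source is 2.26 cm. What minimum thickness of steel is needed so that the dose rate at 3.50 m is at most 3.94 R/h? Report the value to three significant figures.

At 3.50 m, distance alone gives (0.600/3.50)² = 0.02939, so 2290 × 0.02939 = 67.30 R/h.
Further attenuation needed: 67.30/3.94 = 17.08.
n = log₂(17.08) = 4.094 half-value layers.
Thickness = 4.094 × 2.26 cm = 9.252 cm.

9.25 cm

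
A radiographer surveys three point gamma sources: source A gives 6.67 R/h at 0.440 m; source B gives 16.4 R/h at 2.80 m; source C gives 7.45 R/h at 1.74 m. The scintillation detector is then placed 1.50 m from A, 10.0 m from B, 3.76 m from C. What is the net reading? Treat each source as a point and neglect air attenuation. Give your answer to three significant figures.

3.46 R/h

By superposition, sum each source's inverse-square contribution:
A: 6.67 × (0.440/1.50)² = 0.5739 R/h
B: 16.4 × (2.80/10.0)² = 1.286 R/h
C: 7.45 × (1.74/3.76)² = 1.595 R/h
Total = 0.5739 + 1.286 + 1.595 = 3.455 R/h.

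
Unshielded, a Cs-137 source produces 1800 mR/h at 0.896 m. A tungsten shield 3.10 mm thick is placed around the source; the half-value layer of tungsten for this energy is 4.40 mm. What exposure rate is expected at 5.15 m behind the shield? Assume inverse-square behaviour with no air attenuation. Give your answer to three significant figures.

Distance alone: (0.896/5.15)² = 0.03027, so 1800 × 0.03027 = 54.49 mR/h.
Shield: 3.10/4.40 = 0.7045 half-value layers → attenuation 2^(−0.7045) = 0.6137.
Combined: 54.49 × 0.6137 = 33.44 mR/h.

33.4 mR/h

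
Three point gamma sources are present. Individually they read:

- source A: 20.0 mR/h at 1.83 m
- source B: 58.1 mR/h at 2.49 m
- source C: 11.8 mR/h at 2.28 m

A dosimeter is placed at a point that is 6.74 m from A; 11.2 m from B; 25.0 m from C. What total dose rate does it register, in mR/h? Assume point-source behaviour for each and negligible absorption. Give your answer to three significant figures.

Each source contributes Iᵢ·(dᵢ/rᵢ)²; contributions add.
A: 20.0 × (1.83/6.74)² = 1.474 mR/h
B: 58.1 × (2.49/11.2)² = 2.872 mR/h
C: 11.8 × (2.28/25.0)² = 0.09815 mR/h
Total = 1.474 + 2.872 + 0.09815 = 4.444 mR/h.

4.44 mR/h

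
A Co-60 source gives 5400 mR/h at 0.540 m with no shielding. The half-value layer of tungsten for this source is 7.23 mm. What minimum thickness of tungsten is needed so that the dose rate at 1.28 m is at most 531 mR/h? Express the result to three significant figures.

6.19 mm

At 1.28 m, distance alone gives 5400 × (0.540/1.28)² = 5400 × 0.1780 = 961.2 mR/h.
Further attenuation needed: 961.2/531 = 1.810.
n = log₂(1.810) = 0.8560 half-value layers.
Thickness = 0.8560 × 7.23 mm = 6.189 mm.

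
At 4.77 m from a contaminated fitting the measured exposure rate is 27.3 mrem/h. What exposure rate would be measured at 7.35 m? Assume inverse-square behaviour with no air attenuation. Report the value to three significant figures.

11.5 mrem/h

Applying the 1/r² law, scaling from 4.77 m to 7.35 m:
(4.77/7.35)² = 0.4212, so 27.3 × 0.4212 = 11.50 mrem/h.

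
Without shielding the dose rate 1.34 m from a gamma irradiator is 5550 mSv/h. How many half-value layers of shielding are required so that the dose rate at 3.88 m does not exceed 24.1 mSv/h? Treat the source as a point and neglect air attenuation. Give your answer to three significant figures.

At 3.88 m, distance alone gives (1.34/3.88)² = 0.1193, so 5550 × 0.1193 = 662.1 mSv/h.
Further attenuation needed: 662.1/24.1 = 27.47.
n = log₂(27.47) = 4.780 half-value layers.

4.78 half-value layers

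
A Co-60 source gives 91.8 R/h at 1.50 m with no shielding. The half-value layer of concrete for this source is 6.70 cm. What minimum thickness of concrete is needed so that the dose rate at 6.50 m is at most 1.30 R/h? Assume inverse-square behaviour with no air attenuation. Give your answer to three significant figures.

At 6.50 m, distance alone gives 91.8 × (1.50/6.50)² = 91.8 × 0.05325 = 4.888 R/h.
Further attenuation needed: 4.888/1.30 = 3.760.
n = log₂(3.760) = 1.911 half-value layers.
Thickness = 1.911 × 6.70 cm = 12.80 cm.

12.8 cm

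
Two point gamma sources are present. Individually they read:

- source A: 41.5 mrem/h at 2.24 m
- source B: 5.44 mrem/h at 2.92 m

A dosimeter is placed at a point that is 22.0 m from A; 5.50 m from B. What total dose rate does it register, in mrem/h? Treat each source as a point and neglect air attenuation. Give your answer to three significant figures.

1.96 mrem/h

Each source contributes Iᵢ·(dᵢ/rᵢ)²; contributions add.
A: 41.5 × (2.24/22.0)² = 0.4302 mrem/h
B: 5.44 × (2.92/5.50)² = 1.533 mrem/h
Total = 0.4302 + 1.533 = 1.963 mrem/h.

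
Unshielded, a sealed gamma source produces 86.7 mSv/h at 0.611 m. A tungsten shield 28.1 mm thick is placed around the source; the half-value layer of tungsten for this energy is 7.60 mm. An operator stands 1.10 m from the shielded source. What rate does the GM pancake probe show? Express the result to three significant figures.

2.06 mSv/h

Distance alone: (0.611/1.10)² = 0.3085, so 86.7 × 0.3085 = 26.75 mSv/h.
Shield: 28.1/7.60 = 3.697 half-value layers → attenuation 2^(−3.697) = 0.07711.
Combined: 26.75 × 0.07711 = 2.063 mSv/h.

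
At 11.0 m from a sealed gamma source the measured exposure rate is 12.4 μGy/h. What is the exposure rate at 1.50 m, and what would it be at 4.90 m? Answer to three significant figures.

667 μGy/h; 62.5 μGy/h

Applying the 1/r² law,
At 1.50 m: (11.0/1.50)² = 53.78, so 12.4 × 53.78 = 666.9 μGy/h
At 4.90 m: (1.50/4.90)² = 0.09371, so 666.9 × 0.09371 = 62.50 μGy/h.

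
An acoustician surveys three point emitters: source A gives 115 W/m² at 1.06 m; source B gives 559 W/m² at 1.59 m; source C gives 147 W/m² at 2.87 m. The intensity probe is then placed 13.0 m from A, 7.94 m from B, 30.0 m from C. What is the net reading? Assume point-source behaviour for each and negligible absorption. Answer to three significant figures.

By superposition, sum each source's inverse-square contribution:
A: 115 × (1.06/13.0)² = 0.7646 W/m²
B: 559 × (1.59/7.94)² = 22.42 W/m²
C: 147 × (2.87/30.0)² = 1.345 W/m²
Total = 0.7646 + 22.42 + 1.345 = 24.53 W/m².

24.5 W/m²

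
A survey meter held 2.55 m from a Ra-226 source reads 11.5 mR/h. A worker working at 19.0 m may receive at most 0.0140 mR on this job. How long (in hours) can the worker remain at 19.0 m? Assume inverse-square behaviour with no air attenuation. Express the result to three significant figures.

0.0676 h

Since intensity falls as 1/r², rate at 19.0 m:
11.5 × (2.55/19.0)² = 11.5 × 0.01801 = 0.2071 mR/h.
Stay time = 0.0140 mR ÷ 0.2071 mR/h = 0.06760 h.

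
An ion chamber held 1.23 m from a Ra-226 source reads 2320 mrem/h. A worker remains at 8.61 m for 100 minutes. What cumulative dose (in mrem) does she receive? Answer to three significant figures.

Applying the 1/r² law, rate at 8.61 m:
2320 × (1.23/8.61)² = 2320 × 0.02041 = 47.35 mrem/h.
Dose = rate × time = 47.35 mrem/h × 1.667 h = 78.93 mrem.

78.9 mrem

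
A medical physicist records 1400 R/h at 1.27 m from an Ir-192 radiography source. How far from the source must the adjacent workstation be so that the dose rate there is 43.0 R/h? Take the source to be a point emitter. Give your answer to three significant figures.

7.25 m

Applying the 1/r² law, d₂ = d₁·√(I₁/I₂).
I₁/I₂ = 1400/43.0 = 32.56, so d₂ = 1.27 × √32.56 = 7.247 m.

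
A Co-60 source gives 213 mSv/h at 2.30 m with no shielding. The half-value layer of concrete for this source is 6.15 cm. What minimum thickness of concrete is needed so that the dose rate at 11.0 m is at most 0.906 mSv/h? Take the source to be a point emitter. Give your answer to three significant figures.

20.7 cm

At 11.0 m, distance alone gives 213 × (2.30/11.0)² = 213 × 0.04372 = 9.312 mSv/h.
Further attenuation needed: 9.312/0.906 = 10.28.
n = log₂(10.28) = 3.362 half-value layers.
Thickness = 3.362 × 6.15 cm = 20.68 cm.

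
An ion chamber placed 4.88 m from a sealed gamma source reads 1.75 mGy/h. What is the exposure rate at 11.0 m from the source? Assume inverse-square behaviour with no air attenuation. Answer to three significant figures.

Applying the 1/r² law, scaling from 4.88 m to 11.0 m:
1.75 × (4.88/11.0)² = 1.75 × 0.1968 = 0.3444 mGy/h.

0.344 mGy/h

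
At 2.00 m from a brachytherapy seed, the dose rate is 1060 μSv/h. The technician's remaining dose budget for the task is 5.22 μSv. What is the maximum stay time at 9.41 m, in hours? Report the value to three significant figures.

0.109 h

Applying the 1/r² law, rate at 9.41 m:
(2.00/9.41)² = 0.04517, so 1060 × 0.04517 = 47.88 μSv/h.
Stay time = 5.22 μSv ÷ 47.88 μSv/h = 0.1090 h.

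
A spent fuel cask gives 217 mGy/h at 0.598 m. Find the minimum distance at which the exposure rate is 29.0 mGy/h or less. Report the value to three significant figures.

1.64 m

By the inverse-square law, d₂ = d₁·√(I₁/I₂).
I₁/I₂ = 217/29.0 = 7.483, so d₂ = 0.598 × √7.483 = 1.636 m.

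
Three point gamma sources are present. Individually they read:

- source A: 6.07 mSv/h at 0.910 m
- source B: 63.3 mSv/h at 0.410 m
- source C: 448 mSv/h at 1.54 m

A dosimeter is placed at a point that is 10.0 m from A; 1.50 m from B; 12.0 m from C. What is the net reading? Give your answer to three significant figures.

12.2 mSv/h

By superposition, sum each source's inverse-square contribution:
A: 6.07 × (0.910/10.0)² = 0.05027 mSv/h
B: 63.3 × (0.410/1.50)² = 4.729 mSv/h
C: 448 × (1.54/12.0)² = 7.378 mSv/h
Total = 0.05027 + 4.729 + 7.378 = 12.16 mSv/h.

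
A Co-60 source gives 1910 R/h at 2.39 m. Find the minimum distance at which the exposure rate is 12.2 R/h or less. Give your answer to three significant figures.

29.9 m

Intensity scales as (d₁/d₂)², so d₂ = d₁·√(I₁/I₂).
I₁/I₂ = 1910/12.2 = 156.6, so d₂ = 2.39 × √156.6 = 29.91 m.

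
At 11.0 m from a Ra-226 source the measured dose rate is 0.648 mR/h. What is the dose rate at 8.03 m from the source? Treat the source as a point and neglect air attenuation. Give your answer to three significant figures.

By the inverse-square law, scaling from 11.0 m to 8.03 m:
0.648 × (11.0/8.03)² = 0.648 × 1.877 = 1.216 mR/h.

1.22 mR/h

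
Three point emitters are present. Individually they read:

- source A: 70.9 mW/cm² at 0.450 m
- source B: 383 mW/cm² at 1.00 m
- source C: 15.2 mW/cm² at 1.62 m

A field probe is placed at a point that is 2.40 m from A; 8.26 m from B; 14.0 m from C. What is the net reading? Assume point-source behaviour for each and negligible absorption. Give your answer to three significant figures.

8.31 mW/cm²

Each source contributes Iᵢ·(dᵢ/rᵢ)²; contributions add.
A: 70.9 × (0.450/2.40)² = 2.493 mW/cm²
B: 383 × (1.00/8.26)² = 5.614 mW/cm²
C: 15.2 × (1.62/14.0)² = 0.2035 mW/cm²
Total = 2.493 + 5.614 + 0.2035 = 8.310 mW/cm².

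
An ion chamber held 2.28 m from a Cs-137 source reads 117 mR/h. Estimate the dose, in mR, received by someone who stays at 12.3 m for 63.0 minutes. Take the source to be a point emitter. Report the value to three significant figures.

4.22 mR

Since intensity falls as 1/r², rate at 12.3 m:
117 × (2.28/12.3)² = 117 × 0.03436 = 4.020 mR/h.
Dose = rate × time = 4.020 mR/h × 1.050 h = 4.221 mR.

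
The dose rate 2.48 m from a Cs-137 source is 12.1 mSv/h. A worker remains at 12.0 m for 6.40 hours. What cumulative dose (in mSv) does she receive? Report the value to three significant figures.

3.31 mSv

Using I₁d₁² = I₂d₂², rate at 12.0 m:
12.1 × (2.48/12.0)² = 12.1 × 0.04271 = 0.5168 mSv/h.
Dose = rate × time = 0.5168 mSv/h × 6.400 h = 3.308 mSv.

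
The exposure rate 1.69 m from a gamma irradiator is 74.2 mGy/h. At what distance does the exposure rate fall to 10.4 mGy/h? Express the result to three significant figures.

4.51 m

Using I₁d₁² = I₂d₂², d₂ = d₁·√(I₁/I₂).
I₁/I₂ = 74.2/10.4 = 7.135, so d₂ = 1.69 × √7.135 = 4.514 m.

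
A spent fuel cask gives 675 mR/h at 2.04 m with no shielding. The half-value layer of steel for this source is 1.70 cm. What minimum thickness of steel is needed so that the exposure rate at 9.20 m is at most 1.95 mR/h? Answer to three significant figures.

6.95 cm

At 9.20 m, distance alone gives (2.04/9.20)² = 0.04917, so 675 × 0.04917 = 33.19 mR/h.
Further attenuation needed: 33.19/1.95 = 17.02.
n = log₂(17.02) = 4.089 half-value layers.
Thickness = 4.089 × 1.70 cm = 6.951 cm.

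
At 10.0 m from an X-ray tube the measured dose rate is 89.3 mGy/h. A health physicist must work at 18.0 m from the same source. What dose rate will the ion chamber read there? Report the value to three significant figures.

27.6 mGy/h

By the inverse-square law, scaling from 10.0 m to 18.0 m:
(10.0/18.0)² = 0.3086, so 89.3 × 0.3086 = 27.56 mGy/h.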